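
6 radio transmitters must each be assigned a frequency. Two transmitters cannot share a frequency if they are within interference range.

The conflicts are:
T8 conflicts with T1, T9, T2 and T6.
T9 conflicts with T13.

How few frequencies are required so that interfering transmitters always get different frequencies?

2

T9 and T13 conflict, so at least 2 frequencies are needed.
2 frequencies suffice: T8=1, T1=2, T9=2, T2=2, T13=1, T6=2. No two conflicting transmitters share a frequency.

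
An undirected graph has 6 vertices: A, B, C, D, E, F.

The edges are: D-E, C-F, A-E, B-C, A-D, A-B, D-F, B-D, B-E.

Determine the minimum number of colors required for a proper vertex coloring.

A, B, D, E form a clique, so at least 4 colors are needed.
4 colors suffice: color red → {B, F}; color blue → {C, D}; color green → {A}; color yellow → {E}. No two adjacent vertices share a color.

4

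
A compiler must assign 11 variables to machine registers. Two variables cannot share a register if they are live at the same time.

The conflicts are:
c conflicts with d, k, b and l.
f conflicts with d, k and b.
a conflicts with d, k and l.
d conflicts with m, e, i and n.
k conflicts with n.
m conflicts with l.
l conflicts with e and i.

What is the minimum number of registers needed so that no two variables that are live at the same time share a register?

d and e conflict, so at least 2 registers are needed.
2 registers suffice: register 1 → {d, k, b, l}; register 2 → {c, f, a, m, e, i, n}. No two conflicting variables share a register.

2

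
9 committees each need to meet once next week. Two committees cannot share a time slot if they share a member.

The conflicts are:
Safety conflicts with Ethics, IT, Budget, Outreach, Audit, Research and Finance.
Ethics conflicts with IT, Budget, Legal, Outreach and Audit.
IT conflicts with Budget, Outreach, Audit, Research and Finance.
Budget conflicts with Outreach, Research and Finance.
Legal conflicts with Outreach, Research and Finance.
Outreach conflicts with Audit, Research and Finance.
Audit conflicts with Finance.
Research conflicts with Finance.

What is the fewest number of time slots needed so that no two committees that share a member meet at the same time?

Safety, IT, Budget, Outreach, Research, Finance all conflict with each other, so at least 6 time slots are needed.
A valid assignment using 6 time slots: Safety=3, Ethics=2, IT=4, Budget=5, Legal=3, Outreach=1, Audit=5, Research=6, Finance=2. No two conflicting committees share a time slot.

6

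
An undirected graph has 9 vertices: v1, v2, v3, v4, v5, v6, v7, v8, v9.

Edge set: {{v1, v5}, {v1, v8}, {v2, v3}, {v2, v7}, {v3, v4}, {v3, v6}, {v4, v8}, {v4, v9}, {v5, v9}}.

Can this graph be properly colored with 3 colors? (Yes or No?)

Yes

The chromatic number is 3. The cycle v5-v9-v4-v8-v1-v5 has odd length 5, so it cannot be 2-colored; at least 3 colors are needed.
One proper 3-coloring: v1=3, v2=1, v3=2, v4=1, v5=1, v6=1, v7=2, v8=2, v9=2.
That is already a proper 3-coloring.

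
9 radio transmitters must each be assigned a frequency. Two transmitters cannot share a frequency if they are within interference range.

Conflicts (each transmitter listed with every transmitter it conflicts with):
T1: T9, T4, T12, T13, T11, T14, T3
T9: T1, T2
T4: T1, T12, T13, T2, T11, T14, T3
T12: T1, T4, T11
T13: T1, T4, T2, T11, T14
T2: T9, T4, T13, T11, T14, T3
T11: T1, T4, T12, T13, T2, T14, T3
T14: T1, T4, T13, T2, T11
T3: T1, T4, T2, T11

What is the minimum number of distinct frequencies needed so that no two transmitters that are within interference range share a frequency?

5

T1, T4, T13, T11, T14 are mutually in conflict, so at least 5 frequencies are needed.
5 frequencies suffice: frequency 1 → {T1, T2}; frequency 2 → {T9, T4}; frequency 3 → {T11}; frequency 4 → {T12, T14, T3}; frequency 5 → {T13}. No two conflicting transmitters share a frequency.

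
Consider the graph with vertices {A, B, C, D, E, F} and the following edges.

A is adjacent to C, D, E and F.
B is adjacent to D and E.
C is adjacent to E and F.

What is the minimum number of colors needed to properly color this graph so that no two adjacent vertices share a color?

3

A, C, F are pairwise adjacent, so at least 3 colors are needed.
A valid assignment using 3 colors: A=red, B=red, C=blue, D=blue, E=green, F=green. No two adjacent vertices share a color.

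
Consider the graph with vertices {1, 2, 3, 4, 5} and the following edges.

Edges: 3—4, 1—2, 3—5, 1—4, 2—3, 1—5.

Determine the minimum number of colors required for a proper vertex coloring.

2

1 and 5 are adjacent, so at least 2 colors are needed.
One proper 2-coloring: 1=a, 2=b, 3=a, 4=b, 5=b. No two adjacent vertices share a color.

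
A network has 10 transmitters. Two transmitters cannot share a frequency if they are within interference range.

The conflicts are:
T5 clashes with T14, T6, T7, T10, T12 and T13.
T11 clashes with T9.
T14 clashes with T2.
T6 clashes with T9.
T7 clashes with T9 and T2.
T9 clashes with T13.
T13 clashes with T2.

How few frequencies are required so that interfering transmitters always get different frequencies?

2

T14 and T2 conflict, so at least 2 frequencies are needed.
2 frequencies suffice: T5=1, T11=2, T14=2, T6=2, T7=2, T10=2, T12=2, T9=1, T13=2, T2=1. Every pair that conflicts lands in different frequencies.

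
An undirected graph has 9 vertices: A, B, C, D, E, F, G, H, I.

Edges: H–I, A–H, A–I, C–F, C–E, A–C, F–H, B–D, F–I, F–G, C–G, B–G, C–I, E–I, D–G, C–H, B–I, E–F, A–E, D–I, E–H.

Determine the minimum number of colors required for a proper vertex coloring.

5

C, E, F, H, I are pairwise adjacent (a clique of size 5), so at least 5 colors are needed.
One proper 5-coloring: A=purple, B=blue, C=blue, D=green, E=green, F=purple, G=red, H=yellow, I=red. No two adjacent vertices share a color.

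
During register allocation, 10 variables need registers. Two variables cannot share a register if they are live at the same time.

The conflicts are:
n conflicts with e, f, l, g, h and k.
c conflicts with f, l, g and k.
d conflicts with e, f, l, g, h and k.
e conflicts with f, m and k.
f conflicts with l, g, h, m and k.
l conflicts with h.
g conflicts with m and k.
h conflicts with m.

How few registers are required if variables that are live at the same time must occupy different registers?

4

d, f, l, h are mutually in conflict, so at least 4 registers are needed.
4 registers suffice: register 1 → {f}; register 2 → {l, m, k}; register 3 → {n, c, d}; register 4 → {e, g, h}. No two conflicting variables share a register.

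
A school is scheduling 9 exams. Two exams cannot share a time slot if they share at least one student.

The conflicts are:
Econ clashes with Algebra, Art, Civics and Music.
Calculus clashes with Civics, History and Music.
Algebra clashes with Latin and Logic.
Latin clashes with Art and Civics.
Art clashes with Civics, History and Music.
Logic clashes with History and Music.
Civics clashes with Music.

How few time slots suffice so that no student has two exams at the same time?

Econ, Art, Civics, Music all conflict with each other, so at least 4 time slots are needed.
4 time slots suffice: time slot 1 → {Latin, History, Music}; time slot 2 → {Algebra, Civics}; time slot 3 → {Calculus, Art, Logic}; time slot 4 → {Econ}. Each listed conflict is separated.

4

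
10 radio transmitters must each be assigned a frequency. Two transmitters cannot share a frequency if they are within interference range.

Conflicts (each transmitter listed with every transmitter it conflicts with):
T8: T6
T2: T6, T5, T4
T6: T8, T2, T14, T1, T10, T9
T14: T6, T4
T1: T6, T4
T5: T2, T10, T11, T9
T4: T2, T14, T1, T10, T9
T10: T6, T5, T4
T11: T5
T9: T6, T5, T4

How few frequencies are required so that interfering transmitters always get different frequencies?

2

T5 and T10 conflict, so at least 2 frequencies are needed.
2 frequencies suffice: frequency 1 → {T6, T5, T4}; frequency 2 → {T8, T2, T14, T1, T10, T11, T9}. Every pair that conflicts lands in different frequencies.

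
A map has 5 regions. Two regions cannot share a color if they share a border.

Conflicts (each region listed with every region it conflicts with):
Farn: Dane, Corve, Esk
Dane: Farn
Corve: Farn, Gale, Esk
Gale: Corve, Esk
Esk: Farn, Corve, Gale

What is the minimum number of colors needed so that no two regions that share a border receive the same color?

Farn, Corve, Esk pairwise conflict, so at least 3 colors are needed.
3 colors suffice: color 1 → {Farn, Gale}; color 2 → {Dane, Corve}; color 3 → {Esk}. No two conflicting regions share a color.

3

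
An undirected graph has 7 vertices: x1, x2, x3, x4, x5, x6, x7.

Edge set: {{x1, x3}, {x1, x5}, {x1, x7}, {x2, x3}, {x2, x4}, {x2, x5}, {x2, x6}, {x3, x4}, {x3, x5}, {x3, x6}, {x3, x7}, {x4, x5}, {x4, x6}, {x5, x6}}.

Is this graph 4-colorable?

No

x2, x3, x4, x5, x6 form a clique, so at least 5 colors are needed.
So 4 colors are not enough.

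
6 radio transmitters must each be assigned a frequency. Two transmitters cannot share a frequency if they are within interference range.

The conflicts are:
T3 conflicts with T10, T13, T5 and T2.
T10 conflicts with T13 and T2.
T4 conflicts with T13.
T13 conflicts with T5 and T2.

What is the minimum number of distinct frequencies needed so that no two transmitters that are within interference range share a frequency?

T3, T10, T13, T2 pairwise conflict, so at least 4 frequencies are needed.
Using 4 frequencies: T3=2, T10=4, T4=2, T13=1, T5=3, T2=3. Every pair that conflicts lands in different frequencies.

4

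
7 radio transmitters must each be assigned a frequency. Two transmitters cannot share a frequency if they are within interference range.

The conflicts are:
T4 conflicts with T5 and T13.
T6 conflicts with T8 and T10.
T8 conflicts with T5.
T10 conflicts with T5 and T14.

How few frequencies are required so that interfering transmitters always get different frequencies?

T10 and T14 conflict, so at least 2 frequencies are needed.
2 frequencies suffice: frequency 1 → {T6, T5, T13, T14}; frequency 2 → {T4, T8, T10}. No two conflicting transmitters share a frequency.

2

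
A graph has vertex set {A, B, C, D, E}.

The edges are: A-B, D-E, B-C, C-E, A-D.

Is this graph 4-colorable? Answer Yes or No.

The chromatic number is 3. The cycle D-A-B-C-E-D has odd length 5, so it cannot be 2-colored; at least 3 colors are needed.
A valid assignment using 3 colors: A=2, B=1, C=2, D=3, E=1.
Since 4 ≥ 3, a proper 4-coloring certainly exists.

Yes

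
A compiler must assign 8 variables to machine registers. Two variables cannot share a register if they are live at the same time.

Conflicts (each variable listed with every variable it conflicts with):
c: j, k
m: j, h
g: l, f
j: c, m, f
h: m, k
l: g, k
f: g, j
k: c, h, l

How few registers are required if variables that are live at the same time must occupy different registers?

3

The cycle j-c-k-h-m-j has odd length 5, so it cannot be 2-colored; at least 3 registers are needed.
3 registers suffice: register 1 → {g, j, k}; register 2 → {c, m, l, f}; register 3 → {h}. Each listed conflict is separated.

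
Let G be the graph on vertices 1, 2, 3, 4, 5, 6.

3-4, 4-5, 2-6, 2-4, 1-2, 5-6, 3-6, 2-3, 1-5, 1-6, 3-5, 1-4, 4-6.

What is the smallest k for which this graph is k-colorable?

4

1, 2, 4, 6 are mutually adjacent (a clique of size 4), so at least 4 colors are needed.
4 colors suffice: color a → {4}; color b → {6}; color c → {2, 5}; color d → {1, 3}. No two adjacent vertices share a color.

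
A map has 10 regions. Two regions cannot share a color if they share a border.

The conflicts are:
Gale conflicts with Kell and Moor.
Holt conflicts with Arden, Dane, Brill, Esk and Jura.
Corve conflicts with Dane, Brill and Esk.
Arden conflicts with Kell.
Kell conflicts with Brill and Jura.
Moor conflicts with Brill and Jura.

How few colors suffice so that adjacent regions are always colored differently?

Holt and Jura conflict, so at least 2 colors are needed.
2 colors suffice: color 1 → {Holt, Corve, Kell, Moor}; color 2 → {Gale, Arden, Dane, Brill, Esk, Jura}. Every pair that conflicts lands in different colors.

2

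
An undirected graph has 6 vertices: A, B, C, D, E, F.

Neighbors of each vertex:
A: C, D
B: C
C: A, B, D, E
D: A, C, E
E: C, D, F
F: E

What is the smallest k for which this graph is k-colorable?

3

C, D, E are mutually adjacent, so at least 3 colors are needed.
3 colors suffice: color 1 → {C, F}; color 2 → {A, B, E}; color 3 → {D}. Each edge has distinct colors on its endpoints.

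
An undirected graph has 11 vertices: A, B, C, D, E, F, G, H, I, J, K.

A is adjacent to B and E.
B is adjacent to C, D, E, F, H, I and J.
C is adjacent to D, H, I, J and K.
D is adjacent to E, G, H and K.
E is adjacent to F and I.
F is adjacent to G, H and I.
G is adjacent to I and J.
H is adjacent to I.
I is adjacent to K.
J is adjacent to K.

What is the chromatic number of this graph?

4

B, C, D, H form a clique, so at least 4 colors are needed.
One proper 4-coloring: A=2, B=1, C=3, D=2, E=4, F=3, G=1, H=4, I=2, J=2, K=1. No two adjacent vertices share a color.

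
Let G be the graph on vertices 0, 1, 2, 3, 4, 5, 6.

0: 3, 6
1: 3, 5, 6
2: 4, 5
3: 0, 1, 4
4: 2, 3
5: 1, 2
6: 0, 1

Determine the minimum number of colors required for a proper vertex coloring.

3

The cycle 5-1-3-4-2-5 has odd length 5, so it cannot be 2-colored; at least 3 colors are needed.
A valid assignment using 3 colors: 0=blue, 1=blue, 2=blue, 3=red, 4=green, 5=red, 6=red. Every edge joins two different colors.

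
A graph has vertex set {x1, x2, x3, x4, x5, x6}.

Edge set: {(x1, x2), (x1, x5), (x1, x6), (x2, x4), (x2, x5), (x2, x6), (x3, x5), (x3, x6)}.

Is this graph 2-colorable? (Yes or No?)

No

x1, x2, x5 are pairwise adjacent, so at least 3 colors are needed.
So 2 colors are not enough.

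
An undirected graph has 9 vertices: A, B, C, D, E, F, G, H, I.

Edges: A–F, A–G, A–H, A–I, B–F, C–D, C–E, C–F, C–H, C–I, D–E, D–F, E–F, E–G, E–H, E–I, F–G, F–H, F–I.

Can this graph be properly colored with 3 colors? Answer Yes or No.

C, E, F, I are pairwise adjacent (a clique of size 4), so at least 4 colors are needed.
So 3 colors are not enough.

No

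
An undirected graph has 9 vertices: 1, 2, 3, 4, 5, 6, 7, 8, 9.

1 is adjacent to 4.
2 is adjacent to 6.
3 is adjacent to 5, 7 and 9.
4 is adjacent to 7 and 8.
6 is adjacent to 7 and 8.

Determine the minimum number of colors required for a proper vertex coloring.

2

1 and 4 are adjacent, so at least 2 colors are needed.
2 colors suffice: color a → {1, 2, 5, 7, 8, 9}; color b → {3, 4, 6}. Every edge joins two different colors.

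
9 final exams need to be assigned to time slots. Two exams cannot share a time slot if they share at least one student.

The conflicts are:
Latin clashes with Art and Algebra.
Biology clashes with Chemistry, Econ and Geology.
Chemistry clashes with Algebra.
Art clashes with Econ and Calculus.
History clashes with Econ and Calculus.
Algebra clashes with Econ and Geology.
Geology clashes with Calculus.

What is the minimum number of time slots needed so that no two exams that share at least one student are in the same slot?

The cycle Art-Calculus-Geology-Algebra-Econ-Art has odd length 5, so it cannot be 2-colored; at least 3 time slots are needed.
3 time slots suffice: time slot 1 → {Biology, Art, History, Algebra}; time slot 2 → {Latin, Chemistry, Econ, Geology}; time slot 3 → {Calculus}. No two conflicting exams share a time slot.

3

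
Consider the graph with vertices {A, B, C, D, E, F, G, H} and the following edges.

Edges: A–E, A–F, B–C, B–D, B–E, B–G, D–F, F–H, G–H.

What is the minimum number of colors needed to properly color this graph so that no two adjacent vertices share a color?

The cycle G-B-D-F-H-G has odd length 5, so it cannot be 2-colored; at least 3 colors are needed.
3 colors suffice: color 1 → {B, F}; color 2 → {A, C, D, H}; color 3 → {E, G}. Every edge joins two different colors.

3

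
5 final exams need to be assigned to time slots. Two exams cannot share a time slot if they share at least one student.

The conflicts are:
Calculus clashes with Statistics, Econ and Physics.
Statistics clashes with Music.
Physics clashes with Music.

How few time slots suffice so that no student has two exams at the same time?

2

Calculus and Statistics conflict, so at least 2 time slots are needed.
2 time slots suffice: time slot 1 → {Calculus, Music}; time slot 2 → {Statistics, Econ, Physics}. Every pair that conflicts lands in different time slots.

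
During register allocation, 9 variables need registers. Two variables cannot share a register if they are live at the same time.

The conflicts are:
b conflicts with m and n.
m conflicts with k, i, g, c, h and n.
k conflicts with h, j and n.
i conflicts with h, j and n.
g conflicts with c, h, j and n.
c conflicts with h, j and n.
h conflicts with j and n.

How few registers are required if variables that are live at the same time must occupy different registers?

m, g, c, h, n all conflict with each other, so at least 5 registers are needed.
5 registers suffice: register 1 → {j, n}; register 2 → {m}; register 3 → {b, h}; register 4 → {k, i, c}; register 5 → {g}. Each listed conflict is separated.

5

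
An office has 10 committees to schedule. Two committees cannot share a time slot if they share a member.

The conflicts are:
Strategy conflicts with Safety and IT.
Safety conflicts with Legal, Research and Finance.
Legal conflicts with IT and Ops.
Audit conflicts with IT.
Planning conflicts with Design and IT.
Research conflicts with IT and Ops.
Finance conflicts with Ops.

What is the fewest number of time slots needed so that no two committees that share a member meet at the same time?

Legal and IT conflict, so at least 2 time slots are needed.
2 time slots suffice: time slot 1 → {Safety, Design, IT, Ops}; time slot 2 → {Strategy, Legal, Audit, Planning, Research, Finance}. Every pair that conflicts lands in different time slots.

2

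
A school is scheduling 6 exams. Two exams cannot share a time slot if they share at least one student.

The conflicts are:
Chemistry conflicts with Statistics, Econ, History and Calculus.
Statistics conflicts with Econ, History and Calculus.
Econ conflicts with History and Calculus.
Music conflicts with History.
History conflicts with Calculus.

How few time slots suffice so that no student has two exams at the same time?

Chemistry, Statistics, Econ, History, Calculus all conflict with each other, so at least 5 time slots are needed.
A valid assignment using 5 time slots: Chemistry=2, Statistics=5, Econ=4, Music=2, History=1, Calculus=3. Every pair that conflicts lands in different time slots.

5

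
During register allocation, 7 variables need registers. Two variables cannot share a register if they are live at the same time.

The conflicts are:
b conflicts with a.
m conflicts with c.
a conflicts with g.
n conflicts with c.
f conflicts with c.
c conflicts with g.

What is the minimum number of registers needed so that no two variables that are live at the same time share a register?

n and c conflict, so at least 2 registers are needed.
Using 2 registers: b=2, m=2, a=1, n=2, f=2, c=1, g=2. Each listed conflict is separated.

2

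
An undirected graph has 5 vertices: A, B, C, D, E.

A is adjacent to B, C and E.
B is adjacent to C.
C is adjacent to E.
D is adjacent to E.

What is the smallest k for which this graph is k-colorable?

A, C, E are pairwise adjacent, so at least 3 colors are needed.
A valid assignment using 3 colors: A=1, B=2, C=3, D=1, E=2. Every edge joins two different colors.

3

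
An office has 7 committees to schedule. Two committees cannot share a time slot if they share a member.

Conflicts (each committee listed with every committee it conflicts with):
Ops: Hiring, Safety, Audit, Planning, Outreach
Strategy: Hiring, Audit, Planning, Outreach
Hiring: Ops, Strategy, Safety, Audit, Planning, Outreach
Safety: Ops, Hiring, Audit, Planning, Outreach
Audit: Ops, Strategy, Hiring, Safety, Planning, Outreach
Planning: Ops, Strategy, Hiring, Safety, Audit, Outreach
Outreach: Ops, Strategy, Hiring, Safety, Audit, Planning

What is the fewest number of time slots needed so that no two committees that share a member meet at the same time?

Ops, Hiring, Safety, Audit, Planning, Outreach all conflict with each other, so at least 6 time slots are needed.
6 time slots suffice: time slot 1 → {Audit}; time slot 2 → {Outreach}; time slot 3 → {Hiring}; time slot 4 → {Planning}; time slot 5 → {Strategy, Safety}; time slot 6 → {Ops}. Every pair that conflicts lands in different time slots.

6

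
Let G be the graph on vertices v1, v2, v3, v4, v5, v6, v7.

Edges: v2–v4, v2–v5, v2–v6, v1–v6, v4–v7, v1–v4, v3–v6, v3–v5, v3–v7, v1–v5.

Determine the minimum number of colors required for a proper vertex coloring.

3

The cycle v4-v7-v3-v5-v2-v4 has odd length 5, so it cannot be 2-colored; at least 3 colors are needed.
One proper 3-coloring: v1=R, v2=R, v3=R, v4=B, v5=B, v6=B, v7=G. Each edge has distinct colors on its endpoints.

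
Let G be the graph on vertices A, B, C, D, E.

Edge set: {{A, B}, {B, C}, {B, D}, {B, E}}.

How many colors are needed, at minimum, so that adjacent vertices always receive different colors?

2

A and B are adjacent, so at least 2 colors are needed.
One proper 2-coloring: A=2, B=1, C=2, D=2, E=2. Every edge joins two different colors.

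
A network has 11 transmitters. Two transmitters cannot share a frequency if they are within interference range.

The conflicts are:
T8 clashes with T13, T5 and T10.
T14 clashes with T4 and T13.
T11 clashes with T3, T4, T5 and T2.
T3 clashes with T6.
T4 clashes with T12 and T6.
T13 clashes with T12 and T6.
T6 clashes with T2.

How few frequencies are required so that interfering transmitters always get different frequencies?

T11 and T3 conflict, so at least 2 frequencies are needed.
A valid assignment using 2 frequencies: T8=1, T14=1, T11=1, T3=2, T4=2, T13=2, T12=1, T5=2, T6=1, T2=2, T10=2. No two conflicting transmitters share a frequency.

2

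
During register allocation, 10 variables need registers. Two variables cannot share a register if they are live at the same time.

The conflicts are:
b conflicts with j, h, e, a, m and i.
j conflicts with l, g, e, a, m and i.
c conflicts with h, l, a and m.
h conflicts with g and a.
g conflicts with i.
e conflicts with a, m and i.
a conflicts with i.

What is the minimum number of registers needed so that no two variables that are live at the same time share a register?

b, j, e, a, i pairwise conflict, so at least 5 registers are needed.
5 registers suffice: register 1 → {j, c}; register 2 → {l, g, a, m}; register 3 → {b}; register 4 → {h, i}; register 5 → {e}. Each listed conflict is separated.

5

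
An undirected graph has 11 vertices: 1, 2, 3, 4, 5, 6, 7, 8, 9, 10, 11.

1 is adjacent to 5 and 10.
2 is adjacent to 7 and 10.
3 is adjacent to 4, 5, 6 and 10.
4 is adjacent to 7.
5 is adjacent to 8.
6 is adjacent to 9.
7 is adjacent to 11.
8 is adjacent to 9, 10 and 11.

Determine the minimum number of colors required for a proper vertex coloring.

The cycle 9-8-10-3-6-9 has odd length 5, so it cannot be 2-colored; at least 3 colors are needed.
3 colors suffice: color red → {1, 3, 7, 8}; color blue → {4, 5, 6, 10, 11}; color green → {2, 9}. Each edge has distinct colors on its endpoints.

3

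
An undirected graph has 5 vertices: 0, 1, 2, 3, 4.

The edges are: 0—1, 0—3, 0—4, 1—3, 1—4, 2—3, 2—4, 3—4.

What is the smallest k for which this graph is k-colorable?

4

0, 1, 3, 4 are mutually adjacent (a clique of size 4), so at least 4 colors are needed.
4 colors suffice: color a → {4}; color b → {3}; color c → {0, 2}; color d → {1}. Every edge joins two different colors.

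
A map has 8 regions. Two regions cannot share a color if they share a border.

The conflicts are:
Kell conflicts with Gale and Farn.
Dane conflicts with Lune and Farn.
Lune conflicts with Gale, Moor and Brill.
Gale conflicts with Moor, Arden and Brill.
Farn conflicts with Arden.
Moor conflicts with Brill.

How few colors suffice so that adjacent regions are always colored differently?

Lune, Gale, Moor, Brill are mutually in conflict, so at least 4 colors are needed.
4 colors suffice: Kell=2, Dane=3, Lune=2, Gale=1, Farn=1, Moor=3, Arden=2, Brill=4. Each listed conflict is separated.

4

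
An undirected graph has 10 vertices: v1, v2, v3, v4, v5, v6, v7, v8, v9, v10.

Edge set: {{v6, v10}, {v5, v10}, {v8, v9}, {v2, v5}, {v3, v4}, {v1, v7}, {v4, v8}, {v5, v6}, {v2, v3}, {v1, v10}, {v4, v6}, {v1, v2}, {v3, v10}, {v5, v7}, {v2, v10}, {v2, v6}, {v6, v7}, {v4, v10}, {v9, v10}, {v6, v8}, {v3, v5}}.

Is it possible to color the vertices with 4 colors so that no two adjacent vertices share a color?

The chromatic number is 4. v2, v3, v5, v10 are mutually adjacent (a clique of size 4), so at least 4 colors are needed.
4 colors suffice: v1=2, v2=4, v3=2, v4=3, v5=3, v6=2, v7=1, v8=1, v9=2, v10=1.
That is already a proper 4-coloring.

Yes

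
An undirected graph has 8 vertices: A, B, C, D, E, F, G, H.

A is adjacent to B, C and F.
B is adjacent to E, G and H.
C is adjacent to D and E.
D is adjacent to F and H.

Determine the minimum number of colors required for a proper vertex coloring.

The cycle D-F-A-B-H-D has odd length 5, so it cannot be 2-colored; at least 3 colors are needed.
3 colors suffice: color red → {B, D}; color blue → {A, E, G, H}; color green → {C, F}. Every edge joins two different colors.

3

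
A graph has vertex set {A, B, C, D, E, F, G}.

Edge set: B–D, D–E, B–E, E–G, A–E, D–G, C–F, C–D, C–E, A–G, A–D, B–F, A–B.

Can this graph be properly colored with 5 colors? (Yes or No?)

Yes

The chromatic number is 4. A, B, D, E are pairwise adjacent (a clique of size 4), so at least 4 colors are needed.
A valid assignment using 4 colors: A=yellow, B=green, C=green, D=blue, E=red, F=red, G=green.
Since 5 ≥ 4, a proper 5-coloring certainly exists.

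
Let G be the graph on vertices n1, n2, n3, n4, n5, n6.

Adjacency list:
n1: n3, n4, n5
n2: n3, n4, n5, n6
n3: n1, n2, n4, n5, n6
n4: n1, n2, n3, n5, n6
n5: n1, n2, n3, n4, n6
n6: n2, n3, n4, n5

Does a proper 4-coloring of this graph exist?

No

n2, n3, n4, n5, n6 form a clique, so at least 5 colors are needed.
So 4 colors are not enough.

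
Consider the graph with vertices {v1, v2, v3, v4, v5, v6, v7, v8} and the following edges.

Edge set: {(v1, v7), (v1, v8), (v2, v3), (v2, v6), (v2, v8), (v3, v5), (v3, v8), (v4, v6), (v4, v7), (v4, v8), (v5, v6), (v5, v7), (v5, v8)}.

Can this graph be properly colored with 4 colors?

The chromatic number is 3. v2, v3, v8 form a triangle, so at least 3 colors are needed.
One proper 3-coloring: v1=B, v2=B, v3=G, v4=B, v5=B, v6=R, v7=R, v8=R.
Since 4 ≥ 3, a proper 4-coloring certainly exists.

Yes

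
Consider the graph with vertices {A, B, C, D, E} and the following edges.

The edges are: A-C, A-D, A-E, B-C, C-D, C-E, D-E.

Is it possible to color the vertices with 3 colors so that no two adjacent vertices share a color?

No

A, C, D, E are pairwise adjacent (a clique of size 4), so at least 4 colors are needed.
So 3 colors are not enough.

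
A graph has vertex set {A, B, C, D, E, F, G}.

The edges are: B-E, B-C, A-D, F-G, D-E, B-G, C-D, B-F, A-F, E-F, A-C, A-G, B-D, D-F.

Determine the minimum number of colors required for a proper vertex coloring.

B, D, E, F are pairwise adjacent (a clique of size 4), so at least 4 colors are needed.
4 colors suffice: color 1 → {D, G}; color 2 → {C, F}; color 3 → {A, B}; color 4 → {E}. No two adjacent vertices share a color.

4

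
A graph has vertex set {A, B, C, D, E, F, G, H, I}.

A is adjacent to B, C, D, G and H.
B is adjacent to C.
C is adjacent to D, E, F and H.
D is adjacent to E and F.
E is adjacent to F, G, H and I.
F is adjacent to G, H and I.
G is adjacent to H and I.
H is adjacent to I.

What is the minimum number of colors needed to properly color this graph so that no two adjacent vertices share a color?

E, F, G, H, I form a clique, so at least 5 colors are needed.
5 colors suffice: A=blue, B=green, C=red, D=green, E=yellow, F=blue, G=red, H=green, I=purple. Every edge joins two different colors.

5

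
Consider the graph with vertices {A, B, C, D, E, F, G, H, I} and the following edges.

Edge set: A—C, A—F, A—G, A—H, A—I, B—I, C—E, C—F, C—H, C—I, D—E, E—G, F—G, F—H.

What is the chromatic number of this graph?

A, C, F, H are mutually adjacent (a clique of size 4), so at least 4 colors are needed.
4 colors suffice: color red → {A, B, E}; color blue → {C, D, G}; color green → {F, I}; color yellow → {H}. No two adjacent vertices share a color.

4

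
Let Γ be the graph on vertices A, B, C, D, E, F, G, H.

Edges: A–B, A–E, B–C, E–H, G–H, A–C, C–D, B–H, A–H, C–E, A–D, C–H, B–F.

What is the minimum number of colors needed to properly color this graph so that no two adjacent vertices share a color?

A, C, E, H form a clique, so at least 4 colors are needed.
A valid assignment using 4 colors: A=1, B=4, C=3, D=2, E=4, F=1, G=1, H=2. Every edge joins two different colors.

4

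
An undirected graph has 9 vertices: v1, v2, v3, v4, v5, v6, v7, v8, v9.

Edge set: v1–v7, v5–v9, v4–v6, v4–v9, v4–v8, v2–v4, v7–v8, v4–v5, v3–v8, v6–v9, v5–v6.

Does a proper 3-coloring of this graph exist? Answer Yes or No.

v4, v5, v6, v9 are pairwise adjacent (a clique of size 4), so at least 4 colors are needed.
So 3 colors are not enough.

No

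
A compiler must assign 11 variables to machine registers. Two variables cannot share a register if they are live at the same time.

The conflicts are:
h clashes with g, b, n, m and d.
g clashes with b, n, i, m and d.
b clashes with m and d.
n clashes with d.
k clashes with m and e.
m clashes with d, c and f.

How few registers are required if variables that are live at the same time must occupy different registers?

5

h, g, b, m, d all conflict with each other, so at least 5 registers are needed.
A valid assignment using 5 registers: h=4, g=2, b=5, n=1, k=2, i=1, m=1, d=3, e=1, c=2, f=2. No two conflicting variables share a register.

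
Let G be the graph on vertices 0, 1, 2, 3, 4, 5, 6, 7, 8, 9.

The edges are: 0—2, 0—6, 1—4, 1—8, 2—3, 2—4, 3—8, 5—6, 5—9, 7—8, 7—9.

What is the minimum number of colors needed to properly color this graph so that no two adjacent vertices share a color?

3

The cycle 1-4-2-3-8-1 has odd length 5, so it cannot be 2-colored; at least 3 colors are needed.
One proper 3-coloring: 0=blue, 1=green, 2=red, 3=blue, 4=blue, 5=red, 6=green, 7=green, 8=red, 9=blue. No two adjacent vertices share a color.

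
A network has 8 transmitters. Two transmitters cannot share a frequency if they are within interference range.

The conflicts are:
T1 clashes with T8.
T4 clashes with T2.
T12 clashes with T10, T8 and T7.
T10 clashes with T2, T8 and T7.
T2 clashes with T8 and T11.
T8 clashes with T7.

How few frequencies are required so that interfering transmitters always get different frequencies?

4

T12, T10, T8, T7 are mutually in conflict, so at least 4 frequencies are needed.
4 frequencies suffice: frequency 1 → {T4, T8, T11}; frequency 2 → {T1, T12, T2}; frequency 3 → {T10}; frequency 4 → {T7}. Every pair that conflicts lands in different frequencies.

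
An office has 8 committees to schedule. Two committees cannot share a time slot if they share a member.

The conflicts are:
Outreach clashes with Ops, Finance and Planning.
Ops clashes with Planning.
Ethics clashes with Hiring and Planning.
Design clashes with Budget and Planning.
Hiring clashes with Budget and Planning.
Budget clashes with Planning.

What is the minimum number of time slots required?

3

Ethics, Hiring, Planning all conflict with each other, so at least 3 time slots are needed.
3 time slots suffice: Outreach=2, Ops=3, Ethics=3, Design=2, Hiring=2, Finance=1, Budget=3, Planning=1. Every pair that conflicts lands in different time slots.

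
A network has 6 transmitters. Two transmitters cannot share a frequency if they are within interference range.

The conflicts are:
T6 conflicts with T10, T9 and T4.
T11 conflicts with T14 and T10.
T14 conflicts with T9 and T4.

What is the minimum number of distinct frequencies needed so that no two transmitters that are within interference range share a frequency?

3

The cycle T10-T6-T4-T14-T11-T10 has odd length 5, so it cannot be 2-colored; at least 3 frequencies are needed.
A valid assignment using 3 frequencies: T6=1, T11=2, T14=1, T10=3, T9=2, T4=2. Each listed conflict is separated.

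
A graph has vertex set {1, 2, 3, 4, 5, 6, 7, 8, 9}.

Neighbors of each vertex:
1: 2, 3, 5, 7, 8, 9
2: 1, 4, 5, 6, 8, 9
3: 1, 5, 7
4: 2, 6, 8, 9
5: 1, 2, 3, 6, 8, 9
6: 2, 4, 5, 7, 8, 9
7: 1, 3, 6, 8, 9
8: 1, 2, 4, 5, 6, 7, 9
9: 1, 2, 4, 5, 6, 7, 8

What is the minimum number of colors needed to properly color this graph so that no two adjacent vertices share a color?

5

2, 4, 6, 8, 9 are mutually adjacent (a clique of size 5), so at least 5 colors are needed.
5 colors suffice: 1=green, 2=yellow, 3=red, 4=purple, 5=purple, 6=green, 7=yellow, 8=red, 9=blue. Each edge has distinct colors on its endpoints.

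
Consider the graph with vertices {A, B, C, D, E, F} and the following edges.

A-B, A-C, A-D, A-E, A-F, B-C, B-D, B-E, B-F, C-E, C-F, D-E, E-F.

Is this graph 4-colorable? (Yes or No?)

No

A, B, C, E, F form a clique, so at least 5 colors are needed.
So 4 colors are not enough.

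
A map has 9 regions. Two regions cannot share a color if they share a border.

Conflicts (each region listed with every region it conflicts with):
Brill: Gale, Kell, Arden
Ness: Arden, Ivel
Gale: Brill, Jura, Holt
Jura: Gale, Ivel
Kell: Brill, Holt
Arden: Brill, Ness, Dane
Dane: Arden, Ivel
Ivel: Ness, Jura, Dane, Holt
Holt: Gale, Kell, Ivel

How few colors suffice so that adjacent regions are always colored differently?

2

Arden and Dane conflict, so at least 2 colors are needed.
One proper 2-coloring: Brill=2, Ness=2, Gale=1, Jura=2, Kell=1, Arden=1, Dane=2, Ivel=1, Holt=2. Each listed conflict is separated.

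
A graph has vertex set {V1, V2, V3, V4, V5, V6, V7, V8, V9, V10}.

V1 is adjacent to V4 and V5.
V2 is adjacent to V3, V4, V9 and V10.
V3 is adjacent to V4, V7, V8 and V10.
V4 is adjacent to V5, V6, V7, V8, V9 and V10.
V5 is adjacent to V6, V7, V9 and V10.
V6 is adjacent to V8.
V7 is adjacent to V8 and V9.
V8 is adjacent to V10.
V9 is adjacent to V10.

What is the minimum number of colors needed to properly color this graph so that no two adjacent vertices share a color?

V3, V4, V8, V10 form a clique, so at least 4 colors are needed.
4 colors suffice: V1=3, V2=2, V3=4, V4=1, V5=2, V6=3, V7=3, V8=2, V9=4, V10=3. Each edge has distinct colors on its endpoints.

4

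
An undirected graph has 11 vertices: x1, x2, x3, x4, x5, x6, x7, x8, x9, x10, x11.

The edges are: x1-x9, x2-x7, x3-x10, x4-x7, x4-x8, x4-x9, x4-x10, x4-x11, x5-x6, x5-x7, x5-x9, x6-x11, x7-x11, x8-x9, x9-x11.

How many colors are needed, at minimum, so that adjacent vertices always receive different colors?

x4, x7, x11 form a triangle, so at least 3 colors are needed.
3 colors suffice: color R → {x6, x7, x9, x10}; color B → {x1, x2, x3, x4, x5}; color G → {x8, x11}. Every edge joins two different colors.

3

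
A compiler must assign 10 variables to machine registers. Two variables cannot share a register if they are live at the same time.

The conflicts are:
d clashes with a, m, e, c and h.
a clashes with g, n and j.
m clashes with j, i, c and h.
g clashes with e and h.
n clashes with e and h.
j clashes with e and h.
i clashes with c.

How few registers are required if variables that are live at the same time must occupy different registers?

m, i, c are mutually in conflict, so at least 3 registers are needed.
3 registers suffice: d=1, a=2, m=2, g=1, n=1, j=1, e=2, i=1, c=3, h=3. Every pair that conflicts lands in different registers.

3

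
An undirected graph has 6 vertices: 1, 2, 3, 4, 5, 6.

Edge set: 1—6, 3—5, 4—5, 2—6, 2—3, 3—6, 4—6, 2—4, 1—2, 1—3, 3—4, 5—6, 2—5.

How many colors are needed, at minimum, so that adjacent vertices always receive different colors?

2, 3, 4, 5, 6 are mutually adjacent (a clique of size 5), so at least 5 colors are needed.
One proper 5-coloring: 1=yellow, 2=blue, 3=green, 4=yellow, 5=purple, 6=red. Every edge joins two different colors.

5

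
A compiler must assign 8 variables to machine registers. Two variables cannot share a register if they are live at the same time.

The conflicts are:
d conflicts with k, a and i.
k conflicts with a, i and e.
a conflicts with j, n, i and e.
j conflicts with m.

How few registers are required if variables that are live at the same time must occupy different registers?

4

d, k, a, i pairwise conflict, so at least 4 registers are needed.
4 registers suffice: register 1 → {a, m}; register 2 → {k, j, n}; register 3 → {d, e}; register 4 → {i}. Every pair that conflicts lands in different registers.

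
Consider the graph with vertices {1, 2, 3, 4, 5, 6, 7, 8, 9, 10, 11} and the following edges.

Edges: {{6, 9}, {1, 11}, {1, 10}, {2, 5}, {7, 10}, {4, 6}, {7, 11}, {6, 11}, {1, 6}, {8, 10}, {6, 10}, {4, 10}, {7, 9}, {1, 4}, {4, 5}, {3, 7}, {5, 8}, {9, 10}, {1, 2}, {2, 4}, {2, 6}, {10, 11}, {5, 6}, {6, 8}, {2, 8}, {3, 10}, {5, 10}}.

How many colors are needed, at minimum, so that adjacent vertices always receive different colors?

4

1, 6, 10, 11 form a clique, so at least 4 colors are needed.
4 colors suffice: color a → {2, 10}; color b → {6, 7}; color c → {1, 3, 5, 9}; color d → {4, 8, 11}. No two adjacent vertices share a color.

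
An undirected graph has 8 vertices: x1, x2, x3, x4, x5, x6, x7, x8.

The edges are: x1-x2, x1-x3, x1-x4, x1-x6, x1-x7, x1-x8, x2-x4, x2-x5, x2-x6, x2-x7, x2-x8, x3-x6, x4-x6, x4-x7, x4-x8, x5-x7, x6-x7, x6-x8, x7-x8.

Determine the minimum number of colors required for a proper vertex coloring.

6

x1, x2, x4, x6, x7, x8 form a clique, so at least 6 colors are needed.
6 colors suffice: color 1 → {x1, x5}; color 2 → {x6}; color 3 → {x2, x3}; color 4 → {x7}; color 5 → {x8}; color 6 → {x4}. Every edge joins two different colors.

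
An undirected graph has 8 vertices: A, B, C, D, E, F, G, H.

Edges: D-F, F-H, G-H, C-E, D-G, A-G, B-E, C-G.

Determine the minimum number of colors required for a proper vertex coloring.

2

D and F are adjacent, so at least 2 colors are needed.
2 colors suffice: color 1 → {E, F, G}; color 2 → {A, B, C, D, H}. Each edge has distinct colors on its endpoints.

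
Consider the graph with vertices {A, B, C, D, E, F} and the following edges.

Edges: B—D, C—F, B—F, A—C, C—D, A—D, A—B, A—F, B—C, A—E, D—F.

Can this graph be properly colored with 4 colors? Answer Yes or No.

No

A, B, C, D, F are mutually adjacent (a clique of size 5), so at least 5 colors are needed.
So 4 colors are not enough.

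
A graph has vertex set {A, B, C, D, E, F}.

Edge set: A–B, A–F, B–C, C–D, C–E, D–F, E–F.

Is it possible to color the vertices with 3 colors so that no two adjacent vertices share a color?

Yes

The chromatic number is 3. The cycle B-C-E-F-A-B has odd length 5, so it cannot be 2-colored; at least 3 colors are needed.
One proper 3-coloring: A=3, B=2, C=1, D=2, E=2, F=1.
That is already a proper 3-coloring.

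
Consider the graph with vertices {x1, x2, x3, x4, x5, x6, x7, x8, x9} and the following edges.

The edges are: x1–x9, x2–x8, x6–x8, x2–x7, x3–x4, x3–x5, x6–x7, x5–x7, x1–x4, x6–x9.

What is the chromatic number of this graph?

3

The cycle x7-x6-x9-x1-x4-x3-x5-x7 has odd length 7, so it cannot be 2-colored; at least 3 colors are needed.
One proper 3-coloring: x1=1, x2=1, x3=1, x4=2, x5=3, x6=1, x7=2, x8=2, x9=2. Each edge has distinct colors on its endpoints.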